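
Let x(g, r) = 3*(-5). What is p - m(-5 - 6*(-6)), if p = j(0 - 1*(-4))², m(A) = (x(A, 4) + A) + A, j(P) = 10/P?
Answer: -163/4 ≈ -40.750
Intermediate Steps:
x(g, r) = -15
m(A) = -15 + 2*A (m(A) = (-15 + A) + A = -15 + 2*A)
p = 25/4 (p = (10/(0 - 1*(-4)))² = (10/(0 + 4))² = (10/4)² = (10*(¼))² = (5/2)² = 25/4 ≈ 6.2500)
p - m(-5 - 6*(-6)) = 25/4 - (-15 + 2*(-5 - 6*(-6))) = 25/4 - (-15 + 2*(-5 + 36)) = 25/4 - (-15 + 2*31) = 25/4 - (-15 + 62) = 25/4 - 1*47 = 25/4 - 47 = -163/4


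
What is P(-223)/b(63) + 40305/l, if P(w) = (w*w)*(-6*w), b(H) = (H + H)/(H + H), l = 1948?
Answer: 129614899401/1948 ≈ 6.6537e+7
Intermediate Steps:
b(H) = 1 (b(H) = (2*H)/((2*H)) = (2*H)*(1/(2*H)) = 1)
P(w) = -6*w³ (P(w) = w²*(-6*w) = -6*w³)
P(-223)/b(63) + 40305/l = -6*(-223)³/1 + 40305/1948 = -6*(-11089567)*1 + 40305*(1/1948) = 66537402*1 + 40305/1948 = 66537402 + 40305/1948 = 129614899401/1948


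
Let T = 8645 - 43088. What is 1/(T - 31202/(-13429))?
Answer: -13429/462503845 ≈ -2.9035e-5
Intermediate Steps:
T = -34443
1/(T - 31202/(-13429)) = 1/(-34443 - 31202/(-13429)) = 1/(-34443 - 31202*(-1/13429)) = 1/(-34443 + 31202/13429) = 1/(-462503845/13429) = -13429/462503845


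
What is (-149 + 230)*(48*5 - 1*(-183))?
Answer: 34263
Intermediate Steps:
(-149 + 230)*(48*5 - 1*(-183)) = 81*(240 + 183) = 81*423 = 34263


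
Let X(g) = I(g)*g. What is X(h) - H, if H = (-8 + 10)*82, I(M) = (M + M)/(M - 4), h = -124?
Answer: -1617/4 ≈ -404.25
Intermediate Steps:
I(M) = 2*M/(-4 + M) (I(M) = (2*M)/(-4 + M) = 2*M/(-4 + M))
H = 164 (H = 2*82 = 164)
X(g) = 2*g**2/(-4 + g) (X(g) = (2*g/(-4 + g))*g = 2*g**2/(-4 + g))
X(h) - H = 2*(-124)**2/(-4 - 124) - 1*164 = 2*15376/(-128) - 164 = 2*15376*(-1/128) - 164 = -961/4 - 164 = -1617/4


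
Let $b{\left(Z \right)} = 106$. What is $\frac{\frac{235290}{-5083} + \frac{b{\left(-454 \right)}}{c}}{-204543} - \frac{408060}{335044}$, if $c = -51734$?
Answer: $- \frac{119263152062992412}{97941062655485361} \approx -1.2177$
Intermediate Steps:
$\frac{\frac{235290}{-5083} + \frac{b{\left(-454 \right)}}{c}}{-204543} - \frac{408060}{335044} = \frac{\frac{235290}{-5083} + \frac{106}{-51734}}{-204543} - \frac{408060}{335044} = \left(235290 \left(- \frac{1}{5083}\right) + 106 \left(- \frac{1}{51734}\right)\right) \left(- \frac{1}{204543}\right) - \frac{102015}{83761} = \left(- \frac{10230}{221} - \frac{53}{25867}\right) \left(- \frac{1}{204543}\right) - \frac{102015}{83761} = \left(- \frac{264631123}{5716607}\right) \left(- \frac{1}{204543}\right) - \frac{102015}{83761} = \frac{264631123}{1169291945601} - \frac{102015}{83761} = - \frac{119263152062992412}{97941062655485361}$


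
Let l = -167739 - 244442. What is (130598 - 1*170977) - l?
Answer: 371802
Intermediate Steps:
l = -412181
(130598 - 1*170977) - l = (130598 - 1*170977) - 1*(-412181) = (130598 - 170977) + 412181 = -40379 + 412181 = 371802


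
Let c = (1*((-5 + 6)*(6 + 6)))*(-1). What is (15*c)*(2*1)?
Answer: -360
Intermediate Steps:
c = -12 (c = (1*(1*12))*(-1) = (1*12)*(-1) = 12*(-1) = -12)
(15*c)*(2*1) = (15*(-12))*(2*1) = -180*2 = -360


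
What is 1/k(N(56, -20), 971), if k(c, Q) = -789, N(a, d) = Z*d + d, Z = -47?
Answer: -1/789 ≈ -0.0012674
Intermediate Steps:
N(a, d) = -46*d (N(a, d) = -47*d + d = -46*d)
1/k(N(56, -20), 971) = 1/(-789) = -1/789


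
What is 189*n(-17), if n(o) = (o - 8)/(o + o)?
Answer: 4725/34 ≈ 138.97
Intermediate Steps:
n(o) = (-8 + o)/(2*o) (n(o) = (-8 + o)/((2*o)) = (-8 + o)*(1/(2*o)) = (-8 + o)/(2*o))
189*n(-17) = 189*((½)*(-8 - 17)/(-17)) = 189*((½)*(-1/17)*(-25)) = 189*(25/34) = 4725/34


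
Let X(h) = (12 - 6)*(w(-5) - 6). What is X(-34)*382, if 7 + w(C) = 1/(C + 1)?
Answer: -30369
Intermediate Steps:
w(C) = -7 + 1/(1 + C) (w(C) = -7 + 1/(C + 1) = -7 + 1/(1 + C))
X(h) = -159/2 (X(h) = (12 - 6)*((-6 - 7*(-5))/(1 - 5) - 6) = 6*((-6 + 35)/(-4) - 6) = 6*(-¼*29 - 6) = 6*(-29/4 - 6) = 6*(-53/4) = -159/2)
X(-34)*382 = -159/2*382 = -30369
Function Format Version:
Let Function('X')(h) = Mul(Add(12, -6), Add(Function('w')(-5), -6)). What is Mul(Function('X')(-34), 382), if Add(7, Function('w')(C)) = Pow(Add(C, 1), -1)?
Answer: -30369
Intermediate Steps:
Function('w')(C) = Add(-7, Pow(Add(1, C), -1)) (Function('w')(C) = Add(-7, Pow(Add(C, 1), -1)) = Add(-7, Pow(Add(1, C), -1)))
Function('X')(h) = Rational(-159, 2) (Function('X')(h) = Mul(Add(12, -6), Add(Mul(Pow(Add(1, -5), -1), Add(-6, Mul(-7, -5))), -6)) = Mul(6, Add(Mul(Pow(-4, -1), Add(-6, 35)), -6)) = Mul(6, Add(Mul(Rational(-1, 4), 29), -6)) = Mul(6, Add(Rational(-29, 4), -6)) = Mul(6, Rational(-53, 4)) = Rational(-159, 2))
Mul(Function('X')(-34), 382) = Mul(Rational(-159, 2), 382) = -30369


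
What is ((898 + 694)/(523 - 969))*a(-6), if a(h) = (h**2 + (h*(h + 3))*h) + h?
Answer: 62088/223 ≈ 278.42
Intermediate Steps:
a(h) = h + h**2 + h**2*(3 + h) (a(h) = (h**2 + (h*(3 + h))*h) + h = (h**2 + h**2*(3 + h)) + h = h + h**2 + h**2*(3 + h))
((898 + 694)/(523 - 969))*a(-6) = ((898 + 694)/(523 - 969))*(-6*(1 + (-6)**2 + 4*(-6))) = (1592/(-446))*(-6*(1 + 36 - 24)) = (1592*(-1/446))*(-6*13) = -796/223*(-78) = 62088/223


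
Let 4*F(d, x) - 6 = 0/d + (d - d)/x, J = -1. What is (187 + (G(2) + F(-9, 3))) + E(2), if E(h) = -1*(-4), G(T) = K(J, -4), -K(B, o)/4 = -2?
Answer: 401/2 ≈ 200.50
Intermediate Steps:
K(B, o) = 8 (K(B, o) = -4*(-2) = 8)
G(T) = 8
E(h) = 4
F(d, x) = 3/2 (F(d, x) = 3/2 + (0/d + (d - d)/x)/4 = 3/2 + (0 + 0/x)/4 = 3/2 + (0 + 0)/4 = 3/2 + (¼)*0 = 3/2 + 0 = 3/2)
(187 + (G(2) + F(-9, 3))) + E(2) = (187 + (8 + 3/2)) + 4 = (187 + 19/2) + 4 = 393/2 + 4 = 401/2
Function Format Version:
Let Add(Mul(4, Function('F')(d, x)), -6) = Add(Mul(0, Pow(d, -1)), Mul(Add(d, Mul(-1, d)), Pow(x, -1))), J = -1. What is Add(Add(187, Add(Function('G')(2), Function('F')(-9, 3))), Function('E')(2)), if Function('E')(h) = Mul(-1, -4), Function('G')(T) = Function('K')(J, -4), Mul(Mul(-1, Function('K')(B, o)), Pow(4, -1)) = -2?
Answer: Rational(401, 2) ≈ 200.50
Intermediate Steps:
Function('K')(B, o) = 8 (Function('K')(B, o) = Mul(-4, -2) = 8)
Function('G')(T) = 8
Function('E')(h) = 4
Function('F')(d, x) = Rational(3, 2) (Function('F')(d, x) = Add(Rational(3, 2), Mul(Rational(1, 4), Add(Mul(0, Pow(d, -1)), Mul(Add(d, Mul(-1, d)), Pow(x, -1))))) = Add(Rational(3, 2), Mul(Rational(1, 4), Add(0, Mul(0, Pow(x, -1))))) = Add(Rational(3, 2), Mul(Rational(1, 4), Add(0, 0))) = Add(Rational(3, 2), Mul(Rational(1, 4), 0)) = Add(Rational(3, 2), 0) = Rational(3, 2))
Add(Add(187, Add(Function('G')(2), Function('F')(-9, 3))), Function('E')(2)) = Add(Add(187, Add(8, Rational(3, 2))), 4) = Add(Add(187, Rational(19, 2)), 4) = Add(Rational(393, 2), 4) = Rational(401, 2)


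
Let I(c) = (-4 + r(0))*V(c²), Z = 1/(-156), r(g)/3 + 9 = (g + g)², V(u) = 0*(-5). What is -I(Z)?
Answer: 0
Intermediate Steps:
V(u) = 0
r(g) = -27 + 12*g² (r(g) = -27 + 3*(g + g)² = -27 + 3*(2*g)² = -27 + 3*(4*g²) = -27 + 12*g²)
Z = -1/156 ≈ -0.0064103
I(c) = 0 (I(c) = (-4 + (-27 + 12*0²))*0 = (-4 + (-27 + 12*0))*0 = (-4 + (-27 + 0))*0 = (-4 - 27)*0 = -31*0 = 0)
-I(Z) = -1*0 = 0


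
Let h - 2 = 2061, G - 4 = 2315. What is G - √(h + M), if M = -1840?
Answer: 2319 - √223 ≈ 2304.1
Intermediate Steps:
G = 2319 (G = 4 + 2315 = 2319)
h = 2063 (h = 2 + 2061 = 2063)
G - √(h + M) = 2319 - √(2063 - 1840) = 2319 - √223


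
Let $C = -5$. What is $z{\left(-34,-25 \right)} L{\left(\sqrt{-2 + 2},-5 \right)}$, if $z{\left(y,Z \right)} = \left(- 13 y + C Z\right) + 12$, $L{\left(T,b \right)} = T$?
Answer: $0$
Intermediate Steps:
$z{\left(y,Z \right)} = 12 - 13 y - 5 Z$ ($z{\left(y,Z \right)} = \left(- 13 y - 5 Z\right) + 12 = 12 - 13 y - 5 Z$)
$z{\left(-34,-25 \right)} L{\left(\sqrt{-2 + 2},-5 \right)} = \left(12 - -442 - -125\right) \sqrt{-2 + 2} = \left(12 + 442 + 125\right) \sqrt{0} = 579 \cdot 0 = 0$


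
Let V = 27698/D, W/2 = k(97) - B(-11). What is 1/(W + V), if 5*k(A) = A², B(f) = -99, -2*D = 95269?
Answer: 476345/1886811372 ≈ 0.00025246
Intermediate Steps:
D = -95269/2 (D = -½*95269 = -95269/2 ≈ -47635.)
k(A) = A²/5
W = 19808/5 (W = 2*((⅕)*97² - 1*(-99)) = 2*((⅕)*9409 + 99) = 2*(9409/5 + 99) = 2*(9904/5) = 19808/5 ≈ 3961.6)
V = -55396/95269 (V = 27698/(-95269/2) = 27698*(-2/95269) = -55396/95269 ≈ -0.58147)
1/(W + V) = 1/(19808/5 - 55396/95269) = 1/(1886811372/476345) = 476345/1886811372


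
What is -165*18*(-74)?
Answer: 219780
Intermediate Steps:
-165*18*(-74) = -2970*(-74) = 219780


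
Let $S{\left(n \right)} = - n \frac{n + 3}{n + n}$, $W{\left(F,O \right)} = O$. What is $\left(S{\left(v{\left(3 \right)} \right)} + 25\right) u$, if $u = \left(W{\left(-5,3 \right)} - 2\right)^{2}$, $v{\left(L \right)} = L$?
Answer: $22$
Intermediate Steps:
$u = 1$ ($u = \left(3 - 2\right)^{2} = 1^{2} = 1$)
$S{\left(n \right)} = - \frac{3}{2} - \frac{n}{2}$ ($S{\left(n \right)} = - n \frac{3 + n}{2 n} = - \frac{3}{2} - \frac{n}{2}$)
$\left(S{\left(v{\left(3 \right)} \right)} + 25\right) u = \left(\left(- \frac{3}{2} - \frac{3}{2}\right) + 25\right) 1 = \left(-3 + 25\right) 1 = 22 \cdot 1 = 22$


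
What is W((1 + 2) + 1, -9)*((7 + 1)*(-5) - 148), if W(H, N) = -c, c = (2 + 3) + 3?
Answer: 1504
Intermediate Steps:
c = 8 (c = 5 + 3 = 8)
W(H, N) = -8 (W(H, N) = -1*8 = -8)
W((1 + 2) + 1, -9)*((7 + 1)*(-5) - 148) = -8*((7 + 1)*(-5) - 148) = -8*(8*(-5) - 148) = -8*(-40 - 148) = -8*(-188) = 1504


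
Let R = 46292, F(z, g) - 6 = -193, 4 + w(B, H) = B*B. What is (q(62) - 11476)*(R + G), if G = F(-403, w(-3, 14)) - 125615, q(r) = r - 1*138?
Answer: 918499520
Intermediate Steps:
q(r) = -138 + r (q(r) = r - 138 = -138 + r)
w(B, H) = -4 + B**2 (w(B, H) = -4 + B*B = -4 + B**2)
F(z, g) = -187 (F(z, g) = 6 - 193 = -187)
G = -125802 (G = -187 - 125615 = -125802)
(q(62) - 11476)*(R + G) = ((-138 + 62) - 11476)*(46292 - 125802) = (-76 - 11476)*(-79510) = -11552*(-79510) = 918499520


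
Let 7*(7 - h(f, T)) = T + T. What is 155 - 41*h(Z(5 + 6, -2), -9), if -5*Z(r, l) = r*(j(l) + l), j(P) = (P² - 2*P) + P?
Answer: -1662/7 ≈ -237.43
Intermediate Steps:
j(P) = P² - P
Z(r, l) = -r*(l + l*(-1 + l))/5 (Z(r, l) = -r*(l*(-1 + l) + l)/5 = -r*(l + l*(-1 + l))/5)
h(f, T) = 7 - 2*T/7 (h(f, T) = 7 - (T + T)/7 = 7 - 2*T/7)
155 - 41*h(Z(5 + 6, -2), -9) = 155 - 41*(7 - 2/7*(-9)) = 155 - 41*(7 + 18/7) = 155 - 41*67/7 = 155 - 2747/7 = -1662/7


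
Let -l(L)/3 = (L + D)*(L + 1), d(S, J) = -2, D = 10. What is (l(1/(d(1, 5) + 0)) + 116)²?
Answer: 165649/16 ≈ 10353.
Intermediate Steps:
l(L) = -3*(1 + L)*(10 + L) (l(L) = -3*(L + 10)*(L + 1) = -3*(10 + L)*(1 + L) = -3*(1 + L)*(10 + L))
(l(1/(d(1, 5) + 0)) + 116)² = ((-30 - 33/(-2 + 0) - 3/(-2 + 0)²) + 116)² = ((-30 - 33/(-2) - 3*(1/(-2))²) + 116)² = ((-30 - 33*(-½) - 3*(-½)²) + 116)² = ((-30 + 33/2 - 3*¼) + 116)² = ((-30 + 33/2 - ¾) + 116)² = (-57/4 + 116)² = (407/4)² = 165649/16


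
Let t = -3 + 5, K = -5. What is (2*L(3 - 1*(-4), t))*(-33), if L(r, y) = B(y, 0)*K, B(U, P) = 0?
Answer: 0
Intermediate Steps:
t = 2
L(r, y) = 0 (L(r, y) = 0*(-5) = 0)
(2*L(3 - 1*(-4), t))*(-33) = (2*0)*(-33) = 0*(-33) = 0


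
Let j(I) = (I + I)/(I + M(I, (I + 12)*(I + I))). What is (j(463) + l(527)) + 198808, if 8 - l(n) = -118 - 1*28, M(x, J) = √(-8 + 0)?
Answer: 42653305412/214377 - 1852*I*√2/214377 ≈ 1.9896e+5 - 0.012217*I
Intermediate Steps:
M(x, J) = 2*I*√2 (M(x, J) = √(-8) = 2*I*√2)
j(I) = 2*I/(I + 2*I*√2) (j(I) = (I + I)/(I + 2*I*√2) = (2*I)/(I + 2*I*√2) = 2*I/(I + 2*I*√2))
l(n) = 154 (l(n) = 8 - (-118 - 1*28) = 8 - (-118 - 28) = 8 - 1*(-146) = 8 + 146 = 154)
(j(463) + l(527)) + 198808 = (2*463/(463 + 2*I*√2) + 154) + 198808 = (926/(463 + 2*I*√2) + 154) + 198808 = (154 + 926/(463 + 2*I*√2)) + 198808 = 198962 + 926/(463 + 2*I*√2)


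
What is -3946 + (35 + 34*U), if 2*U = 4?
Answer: -3843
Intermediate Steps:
U = 2 (U = (1/2)*4 = 2)
-3946 + (35 + 34*U) = -3946 + (35 + 34*2) = -3946 + (35 + 68) = -3946 + 103 = -3843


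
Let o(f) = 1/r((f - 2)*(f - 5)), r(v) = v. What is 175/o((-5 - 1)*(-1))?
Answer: 700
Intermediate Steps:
o(f) = 1/((-5 + f)*(-2 + f)) (o(f) = 1/((f - 2)*(f - 5)) = 1/((-2 + f)*(-5 + f)) = 1/((-5 + f)*(-2 + f)))
175/o((-5 - 1)*(-1)) = 175/(1/(10 + ((-5 - 1)*(-1))² - 7*(-5 - 1)*(-1))) = 175/(1/(10 + (-6*(-1))² - (-42)*(-1))) = 175/(1/(10 + 6² - 7*6)) = 175/(1/(10 + 36 - 42)) = 175/(1/4) = 175/(¼) = 175*4 = 700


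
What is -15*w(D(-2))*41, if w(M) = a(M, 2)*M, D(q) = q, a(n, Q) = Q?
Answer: 2460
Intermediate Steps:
w(M) = 2*M
-15*w(D(-2))*41 = -30*(-2)*41 = -15*(-4)*41 = 60*41 = 2460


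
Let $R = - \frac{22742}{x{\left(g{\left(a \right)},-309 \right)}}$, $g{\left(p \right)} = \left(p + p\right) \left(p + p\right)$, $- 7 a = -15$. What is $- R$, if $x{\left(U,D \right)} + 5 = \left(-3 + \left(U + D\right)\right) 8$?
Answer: $- \frac{1114358}{115349} \approx -9.6608$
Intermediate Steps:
$a = \frac{15}{7}$ ($a = \left(- \frac{1}{7}\right) \left(-15\right) = \frac{15}{7} \approx 2.1429$)
$g{\left(p \right)} = 4 p^{2}$ ($g{\left(p \right)} = 2 p 2 p = 4 p^{2}$)
$x{\left(U,D \right)} = -29 + 8 D + 8 U$ ($x{\left(U,D \right)} = -5 + \left(-3 + \left(U + D\right)\right) 8 = -5 + \left(-3 + \left(D + U\right)\right) 8 = -5 + \left(-3 + D + U\right) 8 = -5 + \left(-24 + 8 D + 8 U\right) = -29 + 8 D + 8 U$)
$R = \frac{1114358}{115349}$ ($R = - \frac{22742}{-29 + 8 \left(-309\right) + 8 \cdot 4 \left(\frac{15}{7}\right)^{2}} = - \frac{22742}{-29 - 2472 + 8 \cdot 4 \cdot \frac{225}{49}} = - \frac{22742}{-29 - 2472 + 8 \cdot \frac{900}{49}} = - \frac{22742}{-29 - 2472 + \frac{7200}{49}} = - \frac{22742}{- \frac{115349}{49}} = \left(-22742\right) \left(- \frac{49}{115349}\right) = \frac{1114358}{115349} \approx 9.6608$)
$- R = \left(-1\right) \frac{1114358}{115349} = - \frac{1114358}{115349}$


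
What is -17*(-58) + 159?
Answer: 1145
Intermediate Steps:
-17*(-58) + 159 = 986 + 159 = 1145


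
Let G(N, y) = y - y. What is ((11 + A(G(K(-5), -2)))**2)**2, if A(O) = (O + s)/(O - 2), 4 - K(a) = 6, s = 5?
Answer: 83521/16 ≈ 5220.1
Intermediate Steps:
K(a) = -2 (K(a) = 4 - 1*6 = 4 - 6 = -2)
G(N, y) = 0
A(O) = (5 + O)/(-2 + O) (A(O) = (O + 5)/(O - 2) = (5 + O)/(-2 + O))
((11 + A(G(K(-5), -2)))**2)**2 = ((11 + (5 + 0)/(-2 + 0))**2)**2 = ((11 + 5/(-2))**2)**2 = ((11 - 1/2*5)**2)**2 = ((11 - 5/2)**2)**2 = ((17/2)**2)**2 = (289/4)**2 = 83521/16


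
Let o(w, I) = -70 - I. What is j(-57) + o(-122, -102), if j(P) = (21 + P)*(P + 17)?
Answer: 1472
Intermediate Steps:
j(P) = (17 + P)*(21 + P) (j(P) = (21 + P)*(17 + P) = (17 + P)*(21 + P))
j(-57) + o(-122, -102) = (357 + (-57)² + 38*(-57)) + (-70 - 1*(-102)) = (357 + 3249 - 2166) + (-70 + 102) = 1440 + 32 = 1472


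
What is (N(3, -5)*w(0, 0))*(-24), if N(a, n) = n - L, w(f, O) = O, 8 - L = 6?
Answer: 0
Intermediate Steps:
L = 2 (L = 8 - 1*6 = 8 - 6 = 2)
N(a, n) = -2 + n (N(a, n) = n - 1*2 = n - 2 = -2 + n)
(N(3, -5)*w(0, 0))*(-24) = ((-2 - 5)*0)*(-24) = -7*0*(-24) = 0*(-24) = 0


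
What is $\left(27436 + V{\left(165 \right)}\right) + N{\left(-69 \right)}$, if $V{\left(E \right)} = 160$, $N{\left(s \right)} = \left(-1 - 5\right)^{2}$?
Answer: $27632$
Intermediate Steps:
$N{\left(s \right)} = 36$ ($N{\left(s \right)} = \left(-6\right)^{2} = 36$)
$\left(27436 + V{\left(165 \right)}\right) + N{\left(-69 \right)} = \left(27436 + 160\right) + 36 = 27596 + 36 = 27632$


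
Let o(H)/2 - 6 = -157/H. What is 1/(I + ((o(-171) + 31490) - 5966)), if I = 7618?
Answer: 171/5669648 ≈ 3.0161e-5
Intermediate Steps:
o(H) = 12 - 314/H (o(H) = 12 + 2*(-157/H) = 12 - 314/H)
1/(I + ((o(-171) + 31490) - 5966)) = 1/(7618 + (((12 - 314/(-171)) + 31490) - 5966)) = 1/(7618 + (((12 - 314*(-1/171)) + 31490) - 5966)) = 1/(7618 + (((12 + 314/171) + 31490) - 5966)) = 1/(7618 + ((2366/171 + 31490) - 5966)) = 1/(7618 + (5387156/171 - 5966)) = 1/(7618 + 4366970/171) = 1/(5669648/171) = 171/5669648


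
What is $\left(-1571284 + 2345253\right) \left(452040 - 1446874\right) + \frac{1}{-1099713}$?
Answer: $- \frac{846746762176546099}{1099713} \approx -7.6997 \cdot 10^{11}$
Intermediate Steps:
$\left(-1571284 + 2345253\right) \left(452040 - 1446874\right) + \frac{1}{-1099713} = 773969 \left(-994834\right) - \frac{1}{1099713} = -769970676146 - \frac{1}{1099713} = - \frac{846746762176546099}{1099713}$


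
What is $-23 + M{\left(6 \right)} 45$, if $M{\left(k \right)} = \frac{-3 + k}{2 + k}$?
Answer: $- \frac{49}{8} \approx -6.125$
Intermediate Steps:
$M{\left(k \right)} = \frac{-3 + k}{2 + k}$
$-23 + M{\left(6 \right)} 45 = -23 + \frac{-3 + 6}{2 + 6} \cdot 45 = -23 + \frac{1}{8} \cdot 3 \cdot 45 = -23 + \frac{3}{8} \cdot 45 = -23 + \frac{135}{8} = - \frac{49}{8}$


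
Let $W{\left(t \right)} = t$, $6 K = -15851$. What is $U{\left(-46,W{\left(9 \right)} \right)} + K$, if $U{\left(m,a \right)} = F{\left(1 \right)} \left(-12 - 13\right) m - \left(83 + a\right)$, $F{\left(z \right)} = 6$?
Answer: $\frac{24997}{6} \approx 4166.2$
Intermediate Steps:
$K = - \frac{15851}{6}$ ($K = \frac{1}{6} \left(-15851\right) = - \frac{15851}{6} \approx -2641.8$)
$U{\left(m,a \right)} = -83 - a - 150 m$ ($U{\left(m,a \right)} = 6 \left(-12 - 13\right) m - \left(83 + a\right) = 6 \left(-25\right) m - \left(83 + a\right) = - 150 m - \left(83 + a\right) = -83 - a - 150 m$)
$U{\left(-46,W{\left(9 \right)} \right)} + K = \left(-83 - 9 - -6900\right) - \frac{15851}{6} = \left(-83 - 9 + 6900\right) - \frac{15851}{6} = 6808 - \frac{15851}{6} = \frac{24997}{6}$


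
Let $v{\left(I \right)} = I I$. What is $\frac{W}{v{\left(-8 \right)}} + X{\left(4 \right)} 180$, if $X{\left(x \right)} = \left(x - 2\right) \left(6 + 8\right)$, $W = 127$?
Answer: $\frac{322687}{64} \approx 5042.0$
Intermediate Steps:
$v{\left(I \right)} = I^{2}$
$X{\left(x \right)} = -28 + 14 x$ ($X{\left(x \right)} = \left(-2 + x\right) 14 = -28 + 14 x$)
$\frac{W}{v{\left(-8 \right)}} + X{\left(4 \right)} 180 = \frac{127}{\left(-8\right)^{2}} + \left(-28 + 14 \cdot 4\right) 180 = \frac{127}{64} + \left(-28 + 56\right) 180 = 127 \cdot \frac{1}{64} + 28 \cdot 180 = \frac{127}{64} + 5040 = \frac{322687}{64}$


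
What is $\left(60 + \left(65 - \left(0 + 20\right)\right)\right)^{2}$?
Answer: $11025$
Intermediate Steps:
$\left(60 + \left(65 - \left(0 + 20\right)\right)\right)^{2} = \left(60 + \left(65 - 20\right)\right)^{2} = \left(60 + 45\right)^{2} = 105^{2} = 11025$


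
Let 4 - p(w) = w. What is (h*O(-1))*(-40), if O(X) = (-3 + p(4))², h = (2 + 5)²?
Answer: -17640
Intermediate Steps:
p(w) = 4 - w
h = 49 (h = 7² = 49)
O(X) = 9 (O(X) = (-3 + (4 - 1*4))² = (-3 + (4 - 4))² = (-3 + 0)² = (-3)² = 9)
(h*O(-1))*(-40) = (49*9)*(-40) = 441*(-40) = -17640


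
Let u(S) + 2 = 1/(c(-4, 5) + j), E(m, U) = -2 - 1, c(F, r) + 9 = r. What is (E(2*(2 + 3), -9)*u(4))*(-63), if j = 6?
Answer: -567/2 ≈ -283.50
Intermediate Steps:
c(F, r) = -9 + r
E(m, U) = -3
u(S) = -3/2 (u(S) = -2 + 1/((-9 + 5) + 6) = -2 + 1/(-4 + 6) = -2 + 1/2 = -2 + ½ = -3/2)
(E(2*(2 + 3), -9)*u(4))*(-63) = -3*(-3/2)*(-63) = (9/2)*(-63) = -567/2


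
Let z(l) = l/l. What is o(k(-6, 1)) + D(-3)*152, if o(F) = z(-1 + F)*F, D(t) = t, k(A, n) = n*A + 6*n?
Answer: -456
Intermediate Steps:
k(A, n) = 6*n + A*n (k(A, n) = A*n + 6*n = 6*n + A*n)
z(l) = 1
o(F) = F (o(F) = 1*F = F)
o(k(-6, 1)) + D(-3)*152 = 1*(6 - 6) - 3*152 = 1*0 - 456 = 0 - 456 = -456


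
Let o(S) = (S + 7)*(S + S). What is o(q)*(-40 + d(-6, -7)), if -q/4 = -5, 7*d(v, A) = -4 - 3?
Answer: -44280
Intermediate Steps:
d(v, A) = -1 (d(v, A) = (-4 - 3)/7 = (1/7)*(-7) = -1)
q = 20 (q = -4*(-5) = 20)
o(S) = 2*S*(7 + S) (o(S) = (7 + S)*(2*S) = 2*S*(7 + S))
o(q)*(-40 + d(-6, -7)) = (2*20*(7 + 20))*(-40 - 1) = (2*20*27)*(-41) = 1080*(-41) = -44280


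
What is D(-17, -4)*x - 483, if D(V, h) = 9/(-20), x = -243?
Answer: -7473/20 ≈ -373.65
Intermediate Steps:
D(V, h) = -9/20 (D(V, h) = 9*(-1/20) = -9/20)
D(-17, -4)*x - 483 = -9/20*(-243) - 483 = 2187/20 - 483 = -7473/20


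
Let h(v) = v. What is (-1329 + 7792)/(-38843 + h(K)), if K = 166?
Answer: -6463/38677 ≈ -0.16710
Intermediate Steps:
(-1329 + 7792)/(-38843 + h(K)) = (-1329 + 7792)/(-38843 + 166) = 6463/(-38677) = 6463*(-1/38677) = -6463/38677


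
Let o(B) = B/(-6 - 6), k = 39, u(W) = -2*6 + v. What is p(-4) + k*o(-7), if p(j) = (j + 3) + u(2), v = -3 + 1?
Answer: 31/4 ≈ 7.7500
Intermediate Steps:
v = -2
u(W) = -14 (u(W) = -2*6 - 2 = -12 - 2 = -14)
o(B) = -B/12 (o(B) = B/(-12) = B*(-1/12) = -B/12)
p(j) = -11 + j (p(j) = (j + 3) - 14 = (3 + j) - 14 = -11 + j)
p(-4) + k*o(-7) = (-11 - 4) + 39*(-1/12*(-7)) = -15 + 39*(7/12) = -15 + 91/4 = 31/4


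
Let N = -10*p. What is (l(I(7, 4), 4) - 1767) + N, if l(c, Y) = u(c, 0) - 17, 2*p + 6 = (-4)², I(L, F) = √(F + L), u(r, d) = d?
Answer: -1834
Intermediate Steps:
p = 5 (p = -3 + (½)*(-4)² = -3 + (½)*16 = -3 + 8 = 5)
l(c, Y) = -17 (l(c, Y) = 0 - 17 = -17)
N = -50 (N = -10*5 = -50)
(l(I(7, 4), 4) - 1767) + N = (-17 - 1767) - 50 = -1784 - 50 = -1834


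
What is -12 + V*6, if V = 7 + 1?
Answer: 36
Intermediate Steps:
V = 8
-12 + V*6 = -12 + 8*6 = -12 + 48 = 36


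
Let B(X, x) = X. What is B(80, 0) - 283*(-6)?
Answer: 1778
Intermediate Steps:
B(80, 0) - 283*(-6) = 80 - 283*(-6) = 80 + 1698 = 1778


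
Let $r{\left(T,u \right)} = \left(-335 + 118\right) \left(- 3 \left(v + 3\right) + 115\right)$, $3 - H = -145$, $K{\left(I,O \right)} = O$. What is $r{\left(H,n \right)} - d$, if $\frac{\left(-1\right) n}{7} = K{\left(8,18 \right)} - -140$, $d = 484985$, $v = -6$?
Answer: $-511893$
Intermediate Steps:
$H = 148$ ($H = 3 - -145 = 3 + 145 = 148$)
$n = -1106$ ($n = - 7 \left(18 - -140\right) = - 7 \left(18 + 140\right) = \left(-7\right) 158 = -1106$)
$r{\left(T,u \right)} = -26908$ ($r{\left(T,u \right)} = \left(-335 + 118\right) \left(- 3 \left(-6 + 3\right) + 115\right) = - 217 \left(\left(-3\right) \left(-3\right) + 115\right) = - 217 \left(9 + 115\right) = \left(-217\right) 124 = -26908$)
$r{\left(H,n \right)} - d = -26908 - 484985 = -511893$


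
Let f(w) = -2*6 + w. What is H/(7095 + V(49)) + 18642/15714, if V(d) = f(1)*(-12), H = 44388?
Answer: 15411829/2103057 ≈ 7.3283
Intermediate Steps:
f(w) = -12 + w
V(d) = 132 (V(d) = (-12 + 1)*(-12) = -11*(-12) = 132)
H/(7095 + V(49)) + 18642/15714 = 44388/(7095 + 132) + 18642/15714 = 44388/7227 + 18642*(1/15714) = 44388*(1/7227) + 3107/2619 = 4932/803 + 3107/2619 = 15411829/2103057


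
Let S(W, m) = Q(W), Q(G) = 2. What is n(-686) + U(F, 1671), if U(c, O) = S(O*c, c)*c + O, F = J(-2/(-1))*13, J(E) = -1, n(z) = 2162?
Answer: 3807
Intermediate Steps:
F = -13 (F = -1*13 = -13)
S(W, m) = 2
U(c, O) = O + 2*c (U(c, O) = 2*c + O = O + 2*c)
n(-686) + U(F, 1671) = 2162 + (1671 + 2*(-13)) = 2162 + (1671 - 26) = 2162 + 1645 = 3807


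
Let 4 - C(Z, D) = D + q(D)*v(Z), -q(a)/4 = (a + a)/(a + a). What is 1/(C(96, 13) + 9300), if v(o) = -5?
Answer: 1/9271 ≈ 0.00010786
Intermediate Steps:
q(a) = -4 (q(a) = -4*(a + a)/(a + a) = -4*2*a/(2*a) = -4*2*a*1/(2*a) = -4*1 = -4)
C(Z, D) = -16 - D (C(Z, D) = 4 - (D - 4*(-5)) = 4 - (D + 20) = 4 - (20 + D) = 4 + (-20 - D) = -16 - D)
1/(C(96, 13) + 9300) = 1/((-16 - 1*13) + 9300) = 1/((-16 - 13) + 9300) = 1/(-29 + 9300) = 1/9271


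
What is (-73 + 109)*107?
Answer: 3852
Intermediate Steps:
(-73 + 109)*107 = 36*107 = 3852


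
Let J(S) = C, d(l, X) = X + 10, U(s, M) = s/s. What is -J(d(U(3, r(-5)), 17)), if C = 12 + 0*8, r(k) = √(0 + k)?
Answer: -12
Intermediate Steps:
r(k) = √k
U(s, M) = 1
d(l, X) = 10 + X
C = 12 (C = 12 + 0 = 12)
J(S) = 12
-J(d(U(3, r(-5)), 17)) = -1*12 = -12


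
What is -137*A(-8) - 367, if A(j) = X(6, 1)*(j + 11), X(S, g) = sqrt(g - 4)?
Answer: -367 - 411*I*sqrt(3) ≈ -367.0 - 711.87*I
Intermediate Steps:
X(S, g) = sqrt(-4 + g)
A(j) = I*sqrt(3)*(11 + j) (A(j) = sqrt(-4 + 1)*(j + 11) = sqrt(-3)*(11 + j) = (I*sqrt(3))*(11 + j) = I*sqrt(3)*(11 + j))
-137*A(-8) - 367 = -137*I*sqrt(3)*(11 - 8) - 367 = -137*I*sqrt(3)*3 - 367 = -411*I*sqrt(3) - 367 = -367 - 411*I*sqrt(3)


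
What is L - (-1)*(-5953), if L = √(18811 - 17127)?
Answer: -5953 + 2*√421 ≈ -5912.0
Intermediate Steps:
L = 2*√421 (L = √1684 = 2*√421 ≈ 41.037)
L - (-1)*(-5953) = 2*√421 - (-1)*(-5953) = 2*√421 - 1*5953 = 2*√421 - 5953 = -5953 + 2*√421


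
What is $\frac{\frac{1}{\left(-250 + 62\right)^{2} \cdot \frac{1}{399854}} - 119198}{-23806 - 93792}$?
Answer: $\frac{2106267129}{2078191856} \approx 1.0135$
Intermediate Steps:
$\frac{\frac{1}{\left(-250 + 62\right)^{2} \cdot \frac{1}{399854}} - 119198}{-23806 - 93792} = \frac{\frac{1}{\left(-188\right)^{2} \cdot \frac{1}{399854}} - 119198}{-23806 - 93792} = \frac{\frac{1}{35344 \cdot \frac{1}{399854}} - 119198}{-117598} = \left(\frac{1}{\frac{17672}{199927}} - 119198\right) \left(- \frac{1}{117598}\right) = \left(\frac{199927}{17672} - 119198\right) \left(- \frac{1}{117598}\right) = \left(- \frac{2106267129}{17672}\right) \left(- \frac{1}{117598}\right) = \frac{2106267129}{2078191856}$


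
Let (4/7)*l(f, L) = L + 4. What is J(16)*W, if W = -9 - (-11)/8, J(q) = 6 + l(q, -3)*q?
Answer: -1037/4 ≈ -259.25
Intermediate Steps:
l(f, L) = 7 + 7*L/4 (l(f, L) = 7*(L + 4)/4 = 7*(4 + L)/4 = 7 + 7*L/4)
J(q) = 6 + 7*q/4 (J(q) = 6 + (7 + (7/4)*(-3))*q = 6 + (7 - 21/4)*q = 6 + 7*q/4)
W = -61/8 (W = -9 - (-11)/8 = -9 - 1*(-11/8) = -9 + 11/8 = -61/8 ≈ -7.6250)
J(16)*W = (6 + (7/4)*16)*(-61/8) = (6 + 28)*(-61/8) = 34*(-61/8) = -1037/4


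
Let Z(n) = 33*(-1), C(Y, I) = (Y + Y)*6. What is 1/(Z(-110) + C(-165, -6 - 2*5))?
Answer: -1/2013 ≈ -0.00049677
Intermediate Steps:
C(Y, I) = 12*Y (C(Y, I) = (2*Y)*6 = 12*Y)
Z(n) = -33
1/(Z(-110) + C(-165, -6 - 2*5)) = 1/(-33 + 12*(-165)) = 1/(-33 - 1980) = 1/(-2013) = -1/2013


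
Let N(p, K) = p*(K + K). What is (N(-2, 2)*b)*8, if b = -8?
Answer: 512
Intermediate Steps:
N(p, K) = 2*K*p (N(p, K) = p*(2*K) = 2*K*p)
(N(-2, 2)*b)*8 = ((2*2*(-2))*(-8))*8 = -8*(-8)*8 = 64*8 = 512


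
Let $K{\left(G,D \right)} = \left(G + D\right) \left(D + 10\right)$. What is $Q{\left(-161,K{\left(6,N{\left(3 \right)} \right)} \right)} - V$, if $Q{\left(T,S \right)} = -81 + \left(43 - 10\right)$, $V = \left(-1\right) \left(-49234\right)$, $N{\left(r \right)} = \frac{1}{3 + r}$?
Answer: $-49282$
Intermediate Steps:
$V = 49234$
$K{\left(G,D \right)} = \left(10 + D\right) \left(D + G\right)$ ($K{\left(G,D \right)} = \left(D + G\right) \left(10 + D\right) = \left(10 + D\right) \left(D + G\right)$)
$Q{\left(T,S \right)} = -48$ ($Q{\left(T,S \right)} = -81 + \left(43 - 10\right) = -81 + 33 = -48$)
$Q{\left(-161,K{\left(6,N{\left(3 \right)} \right)} \right)} - V = -48 - 49234 = -49282$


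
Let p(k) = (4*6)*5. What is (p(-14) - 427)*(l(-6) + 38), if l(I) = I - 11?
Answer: -6447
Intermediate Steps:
l(I) = -11 + I
p(k) = 120 (p(k) = 24*5 = 120)
(p(-14) - 427)*(l(-6) + 38) = (120 - 427)*((-11 - 6) + 38) = -307*(-17 + 38) = -307*21 = -6447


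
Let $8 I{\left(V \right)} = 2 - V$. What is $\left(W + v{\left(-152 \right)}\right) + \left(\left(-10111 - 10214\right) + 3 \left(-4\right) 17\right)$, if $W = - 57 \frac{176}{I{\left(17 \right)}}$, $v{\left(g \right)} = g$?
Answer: $- \frac{76653}{5} \approx -15331.0$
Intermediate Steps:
$I{\left(V \right)} = \frac{1}{4} - \frac{V}{8}$ ($I{\left(V \right)} = \frac{2 - V}{8} = \frac{1}{4} - \frac{V}{8}$)
$W = \frac{26752}{5}$ ($W = - 57 \frac{176}{\frac{1}{4} - \frac{17}{8}} = - 57 \frac{176}{- \frac{15}{8}} = - 57 \cdot 176 \left(- \frac{8}{15}\right) = \left(-57\right) \left(- \frac{1408}{15}\right) = \frac{26752}{5} \approx 5350.4$)
$\left(W + v{\left(-152 \right)}\right) + \left(\left(-10111 - 10214\right) + 3 \left(-4\right) 17\right) = \left(\frac{26752}{5} - 152\right) + \left(\left(-10111 - 10214\right) + 3 \left(-4\right) 17\right) = \frac{25992}{5} - 20529 = - \frac{76653}{5}$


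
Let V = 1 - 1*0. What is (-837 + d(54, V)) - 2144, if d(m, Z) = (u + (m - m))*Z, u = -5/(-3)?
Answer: -8938/3 ≈ -2979.3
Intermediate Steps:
u = 5/3 (u = -5*(-⅓) = 5/3 ≈ 1.6667)
V = 1 (V = 1 + 0 = 1)
d(m, Z) = 5*Z/3 (d(m, Z) = (5/3 + (m - m))*Z = (5/3 + 0)*Z = 5*Z/3)
(-837 + d(54, V)) - 2144 = (-837 + (5/3)*1) - 2144 = (-837 + 5/3) - 2144 = -2506/3 - 2144 = -8938/3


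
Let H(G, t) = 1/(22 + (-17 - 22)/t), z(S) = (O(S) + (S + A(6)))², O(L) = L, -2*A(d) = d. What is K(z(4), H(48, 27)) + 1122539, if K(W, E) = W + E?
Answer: 207674349/185 ≈ 1.1226e+6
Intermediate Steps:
A(d) = -d/2
z(S) = (-3 + 2*S)² (z(S) = (S + (S - ½*6))² = (S + (S - 3))² = (S + (-3 + S))² = (-3 + 2*S)²)
H(G, t) = 1/(22 - 39/t)
K(W, E) = E + W
K(z(4), H(48, 27)) + 1122539 = (27/(-39 + 22*27) + (-3 + 2*4)²) + 1122539 = (27/(-39 + 594) + (-3 + 8)²) + 1122539 = (27/555 + 5²) + 1122539 = (27*(1/555) + 25) + 1122539 = (9/185 + 25) + 1122539 = 4634/185 + 1122539 = 207674349/185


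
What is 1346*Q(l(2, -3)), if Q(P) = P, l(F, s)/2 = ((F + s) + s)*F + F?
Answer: -16152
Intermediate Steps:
l(F, s) = 2*F + 2*F*(F + 2*s) (l(F, s) = 2*(((F + s) + s)*F + F) = 2*((F + 2*s)*F + F) = 2*(F*(F + 2*s) + F) = 2*(F + F*(F + 2*s)) = 2*F + 2*F*(F + 2*s))
1346*Q(l(2, -3)) = 1346*(2*2*(1 + 2 + 2*(-3))) = 1346*(2*2*(1 + 2 - 6)) = 1346*(2*2*(-3)) = 1346*(-12) = -16152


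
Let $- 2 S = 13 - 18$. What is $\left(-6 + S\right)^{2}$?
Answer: $\frac{49}{4} \approx 12.25$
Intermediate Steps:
$S = \frac{5}{2}$ ($S = - \frac{13 - 18}{2} = \left(- \frac{1}{2}\right) \left(-5\right) = \frac{5}{2} \approx 2.5$)
$\left(-6 + S\right)^{2} = \left(-6 + \frac{5}{2}\right)^{2} = \left(- \frac{7}{2}\right)^{2} = \frac{49}{4}$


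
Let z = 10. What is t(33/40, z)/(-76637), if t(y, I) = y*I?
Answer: -3/27868 ≈ -0.00010765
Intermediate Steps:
t(y, I) = I*y
t(33/40, z)/(-76637) = (10*(33/40))/(-76637) = (10*(33*(1/40)))*(-1/76637) = (10*(33/40))*(-1/76637) = (33/4)*(-1/76637) = -3/27868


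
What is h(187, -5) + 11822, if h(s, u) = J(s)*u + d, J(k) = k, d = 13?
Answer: 10900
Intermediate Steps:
h(s, u) = 13 + s*u (h(s, u) = s*u + 13 = 13 + s*u)
h(187, -5) + 11822 = (13 + 187*(-5)) + 11822 = (13 - 935) + 11822 = -922 + 11822 = 10900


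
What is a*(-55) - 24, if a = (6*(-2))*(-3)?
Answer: -2004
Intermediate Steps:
a = 36 (a = -12*(-3) = 36)
a*(-55) - 24 = 36*(-55) - 24 = -1980 - 24 = -2004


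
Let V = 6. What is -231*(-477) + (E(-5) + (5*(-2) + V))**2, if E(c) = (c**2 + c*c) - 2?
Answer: 112123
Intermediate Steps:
E(c) = -2 + 2*c**2 (E(c) = (c**2 + c**2) - 2 = 2*c**2 - 2 = -2 + 2*c**2)
-231*(-477) + (E(-5) + (5*(-2) + V))**2 = -231*(-477) + ((-2 + 2*(-5)**2) + (5*(-2) + 6))**2 = 110187 + ((-2 + 2*25) + (-10 + 6))**2 = 110187 + ((-2 + 50) - 4)**2 = 110187 + (48 - 4)**2 = 110187 + 44**2 = 110187 + 1936 = 112123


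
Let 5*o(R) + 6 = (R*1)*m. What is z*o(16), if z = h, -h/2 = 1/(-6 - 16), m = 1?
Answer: 2/11 ≈ 0.18182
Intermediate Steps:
o(R) = -6/5 + R/5 (o(R) = -6/5 + ((R*1)*1)/5 = -6/5 + (R*1)/5 = -6/5 + R/5)
h = 1/11 (h = -2/(-6 - 16) = -2/(-22) = -2*(-1/22) = 1/11 ≈ 0.090909)
z = 1/11 ≈ 0.090909
z*o(16) = (-6/5 + (⅕)*16)/11 = (-6/5 + 16/5)/11 = (1/11)*2 = 2/11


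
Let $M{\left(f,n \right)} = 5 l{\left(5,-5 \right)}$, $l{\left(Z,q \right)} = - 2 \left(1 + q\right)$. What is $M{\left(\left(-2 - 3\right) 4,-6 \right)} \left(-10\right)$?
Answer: $-400$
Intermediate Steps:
$l{\left(Z,q \right)} = -2 - 2 q$
$M{\left(f,n \right)} = 40$ ($M{\left(f,n \right)} = 5 \left(-2 - -10\right) = 5 \left(-2 + 10\right) = 5 \cdot 8 = 40$)
$M{\left(\left(-2 - 3\right) 4,-6 \right)} \left(-10\right) = 40 \left(-10\right) = -400$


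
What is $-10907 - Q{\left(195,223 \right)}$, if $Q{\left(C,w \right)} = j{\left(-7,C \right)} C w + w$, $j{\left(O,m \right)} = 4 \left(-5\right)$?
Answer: $858570$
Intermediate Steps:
$j{\left(O,m \right)} = -20$
$Q{\left(C,w \right)} = w - 20 C w$ ($Q{\left(C,w \right)} = - 20 C w + w = w - 20 C w$)
$-10907 - Q{\left(195,223 \right)} = -10907 - 223 \left(1 - 3900\right) = -10907 - 223 \left(-3899\right) = -10907 - -869477 = -10907 + 869477 = 858570$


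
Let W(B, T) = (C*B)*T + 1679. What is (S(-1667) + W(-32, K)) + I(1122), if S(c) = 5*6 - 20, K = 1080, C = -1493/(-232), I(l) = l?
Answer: -6368241/29 ≈ -2.1959e+5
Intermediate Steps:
C = 1493/232 (C = -1493*(-1/232) = 1493/232 ≈ 6.4353)
S(c) = 10 (S(c) = 30 - 20 = 10)
W(B, T) = 1679 + 1493*B*T/232 (W(B, T) = (1493*B/232)*T + 1679 = 1493*B*T/232 + 1679 = 1679 + 1493*B*T/232)
(S(-1667) + W(-32, K)) + I(1122) = (10 + (1679 + (1493/232)*(-32)*1080)) + 1122 = (10 + (1679 - 6449760/29)) + 1122 = (10 - 6401069/29) + 1122 = -6400779/29 + 1122 = -6368241/29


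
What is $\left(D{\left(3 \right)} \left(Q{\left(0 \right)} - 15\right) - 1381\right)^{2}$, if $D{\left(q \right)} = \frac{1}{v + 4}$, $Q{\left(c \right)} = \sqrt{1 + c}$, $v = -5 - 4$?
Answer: $\frac{47485881}{25} \approx 1.8994 \cdot 10^{6}$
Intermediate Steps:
$v = -9$ ($v = -5 - 4 = -9$)
$D{\left(q \right)} = - \frac{1}{5}$ ($D{\left(q \right)} = \frac{1}{-9 + 4} = \frac{1}{-5} = - \frac{1}{5}$)
$\left(D{\left(3 \right)} \left(Q{\left(0 \right)} - 15\right) - 1381\right)^{2} = \left(- \frac{\sqrt{1 + 0} - 15}{5} - 1381\right)^{2} = \left(- \frac{\sqrt{1} - 15}{5} - 1381\right)^{2} = \left(- \frac{1 - 15}{5} - 1381\right)^{2} = \left(\left(- \frac{1}{5}\right) \left(-14\right) - 1381\right)^{2} = \left(\frac{14}{5} - 1381\right)^{2} = \left(- \frac{6891}{5}\right)^{2} = \frac{47485881}{25}$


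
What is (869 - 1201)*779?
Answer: -258628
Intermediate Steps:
(869 - 1201)*779 = -332*779 = -258628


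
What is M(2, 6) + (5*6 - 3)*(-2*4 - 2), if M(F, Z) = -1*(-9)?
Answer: -261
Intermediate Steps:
M(F, Z) = 9
M(2, 6) + (5*6 - 3)*(-2*4 - 2) = 9 + (5*6 - 3)*(-2*4 - 2) = 9 + (30 - 3)*(-8 - 2) = 9 + 27*(-10) = 9 - 270 = -261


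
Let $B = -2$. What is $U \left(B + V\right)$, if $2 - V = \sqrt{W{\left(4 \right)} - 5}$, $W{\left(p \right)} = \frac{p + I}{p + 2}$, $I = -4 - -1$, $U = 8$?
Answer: $- \frac{4 i \sqrt{174}}{3} \approx - 17.588 i$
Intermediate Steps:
$I = -3$ ($I = -4 + 1 = -3$)
$W{\left(p \right)} = \frac{-3 + p}{2 + p}$ ($W{\left(p \right)} = \frac{p - 3}{p + 2} = \frac{-3 + p}{2 + p}$)
$V = 2 - \frac{i \sqrt{174}}{6}$ ($V = 2 - \sqrt{\frac{-3 + 4}{2 + 4} - 5} = 2 - \sqrt{\frac{1}{6} \cdot 1 - 5} = 2 - \sqrt{\frac{1}{6} - 5} = 2 - \sqrt{- \frac{29}{6}} = 2 - \frac{i \sqrt{174}}{6} \approx 2.0 - 2.1985 i$)
$U \left(B + V\right) = 8 \left(-2 + \left(2 - \frac{i \sqrt{174}}{6}\right)\right) = 8 \left(- \frac{i \sqrt{174}}{6}\right) = - \frac{4 i \sqrt{174}}{3}$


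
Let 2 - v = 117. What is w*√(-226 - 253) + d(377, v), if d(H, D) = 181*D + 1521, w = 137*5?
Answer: -19294 + 685*I*√479 ≈ -19294.0 + 14992.0*I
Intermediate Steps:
v = -115 (v = 2 - 1*117 = 2 - 117 = -115)
w = 685
d(H, D) = 1521 + 181*D
w*√(-226 - 253) + d(377, v) = 685*√(-226 - 253) + (1521 + 181*(-115)) = 685*√(-479) + (1521 - 20815) = 685*(I*√479) - 19294 = 685*I*√479 - 19294 = -19294 + 685*I*√479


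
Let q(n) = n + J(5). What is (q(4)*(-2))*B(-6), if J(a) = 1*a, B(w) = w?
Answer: 108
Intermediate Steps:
J(a) = a
q(n) = 5 + n (q(n) = n + 5 = 5 + n)
(q(4)*(-2))*B(-6) = ((5 + 4)*(-2))*(-6) = (9*(-2))*(-6) = -18*(-6) = 108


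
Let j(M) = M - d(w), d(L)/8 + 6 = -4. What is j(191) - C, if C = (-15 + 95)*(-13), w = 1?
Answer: 1311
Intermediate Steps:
d(L) = -80 (d(L) = -48 + 8*(-4) = -48 - 32 = -80)
C = -1040 (C = 80*(-13) = -1040)
j(M) = 80 + M (j(M) = M - 1*(-80) = M + 80 = 80 + M)
j(191) - C = (80 + 191) - 1*(-1040) = 271 + 1040 = 1311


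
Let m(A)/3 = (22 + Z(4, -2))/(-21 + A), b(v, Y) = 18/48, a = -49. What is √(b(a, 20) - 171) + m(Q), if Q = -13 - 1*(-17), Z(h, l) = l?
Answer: -60/17 + I*√2730/4 ≈ -3.5294 + 13.062*I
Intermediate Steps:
Q = 4 (Q = -13 + 17 = 4)
b(v, Y) = 3/8 (b(v, Y) = 18*(1/48) = 3/8)
m(A) = 60/(-21 + A) (m(A) = 3*((22 - 2)/(-21 + A)) = 3*(20/(-21 + A)) = 60/(-21 + A))
√(b(a, 20) - 171) + m(Q) = √(3/8 - 171) + 60/(-21 + 4) = √(-1365/8) + 60/(-17) = I*√2730/4 + 60*(-1/17) = I*√2730/4 - 60/17 = -60/17 + I*√2730/4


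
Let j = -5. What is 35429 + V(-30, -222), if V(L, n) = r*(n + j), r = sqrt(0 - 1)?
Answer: 35429 - 227*I ≈ 35429.0 - 227.0*I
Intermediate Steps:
r = I (r = sqrt(-1) = I ≈ 1.0*I)
V(L, n) = I*(-5 + n) (V(L, n) = I*(n - 5) = I*(-5 + n))
35429 + V(-30, -222) = 35429 + I*(-5 - 222) = 35429 + I*(-227) = 35429 - 227*I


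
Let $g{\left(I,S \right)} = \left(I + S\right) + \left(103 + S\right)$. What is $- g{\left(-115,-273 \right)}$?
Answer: $558$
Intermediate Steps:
$g{\left(I,S \right)} = 103 + I + 2 S$
$- g{\left(-115,-273 \right)} = - (103 - 115 + 2 \left(-273\right)) = - (103 - 115 - 546) = \left(-1\right) \left(-558\right) = 558$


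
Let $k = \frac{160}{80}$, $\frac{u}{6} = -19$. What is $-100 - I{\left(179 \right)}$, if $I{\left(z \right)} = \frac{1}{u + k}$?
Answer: $- \frac{11199}{112} \approx -99.991$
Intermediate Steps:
$u = -114$ ($u = 6 \left(-19\right) = -114$)
$k = 2$ ($k = 160 \cdot \frac{1}{80} = 2$)
$I{\left(z \right)} = - \frac{1}{112}$ ($I{\left(z \right)} = \frac{1}{-114 + 2} = \frac{1}{-112} = - \frac{1}{112}$)
$-100 - I{\left(179 \right)} = -100 - - \frac{1}{112} = -100 + \frac{1}{112} = - \frac{11199}{112}$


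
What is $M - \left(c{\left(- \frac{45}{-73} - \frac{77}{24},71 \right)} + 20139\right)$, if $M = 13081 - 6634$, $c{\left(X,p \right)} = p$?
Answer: $-13763$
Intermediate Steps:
$M = 6447$ ($M = 13081 - 6634 = 6447$)
$M - \left(c{\left(- \frac{45}{-73} - \frac{77}{24},71 \right)} + 20139\right) = 6447 - \left(71 + 20139\right) = 6447 - 20210 = -13763$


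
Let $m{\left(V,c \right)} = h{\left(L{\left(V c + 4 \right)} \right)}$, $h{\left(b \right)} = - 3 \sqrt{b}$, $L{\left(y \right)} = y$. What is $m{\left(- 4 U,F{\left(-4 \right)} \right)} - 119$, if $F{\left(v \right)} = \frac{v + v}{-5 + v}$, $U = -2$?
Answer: $-129$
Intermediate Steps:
$F{\left(v \right)} = \frac{2 v}{-5 + v}$
$m{\left(V,c \right)} = - 3 \sqrt{4 + V c}$ ($m{\left(V,c \right)} = - 3 \sqrt{V c + 4} = - 3 \sqrt{4 + V c}$)
$m{\left(- 4 U,F{\left(-4 \right)} \right)} - 119 = - 3 \sqrt{4 + \left(-4\right) \left(-2\right) 2 \left(-4\right) \frac{1}{-5 - 4}} - 119 = - 3 \sqrt{4 + 8 \cdot 2 \left(-4\right) \frac{1}{-9}} - 119 = - 3 \sqrt{4 + 8 \cdot 2 \left(-4\right) \left(- \frac{1}{9}\right)} - 119 = - 3 \sqrt{4 + 8 \cdot \frac{8}{9}} - 119 = - 3 \sqrt{4 + \frac{64}{9}} - 119 = - 3 \sqrt{\frac{100}{9}} - 119 = \left(-3\right) \frac{10}{3} - 119 = -10 - 119 = -129$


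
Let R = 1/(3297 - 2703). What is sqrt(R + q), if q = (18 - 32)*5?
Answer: I*sqrt(2744214)/198 ≈ 8.3665*I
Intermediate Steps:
q = -70 (q = -14*5 = -70)
R = 1/594 ≈ 0.0016835
sqrt(R + q) = sqrt(1/594 - 70) = sqrt(-41579/594) = I*sqrt(2744214)/198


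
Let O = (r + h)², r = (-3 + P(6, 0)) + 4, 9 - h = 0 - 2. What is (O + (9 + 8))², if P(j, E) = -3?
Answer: 9604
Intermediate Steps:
h = 11 (h = 9 - (0 - 2) = 9 - 1*(-2) = 9 + 2 = 11)
r = -2 (r = (-3 - 3) + 4 = -6 + 4 = -2)
O = 81 (O = (-2 + 11)² = 9² = 81)
(O + (9 + 8))² = (81 + (9 + 8))² = (81 + 17)² = 98² = 9604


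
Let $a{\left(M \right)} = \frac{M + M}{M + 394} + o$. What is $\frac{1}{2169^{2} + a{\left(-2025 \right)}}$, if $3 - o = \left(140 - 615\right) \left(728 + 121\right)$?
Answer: $\frac{1631}{8330889459} \approx 1.9578 \cdot 10^{-7}$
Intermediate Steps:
$o = 403278$ ($o = 3 - \left(140 - 615\right) \left(728 + 121\right) = 3 - \left(-475\right) 849 = 3 - -403275 = 3 + 403275 = 403278$)
$a{\left(M \right)} = 403278 + \frac{2 M}{394 + M}$ ($a{\left(M \right)} = \frac{M + M}{M + 394} + 403278 = \frac{2 M}{394 + M} + 403278 = 403278 + \frac{2 M}{394 + M}$)
$\frac{1}{2169^{2} + a{\left(-2025 \right)}} = \frac{1}{2169^{2} + \frac{4 \left(39722883 + 100820 \left(-2025\right)\right)}{394 - 2025}} = \frac{1}{4704561 + \frac{4 \left(39722883 - 204160500\right)}{-1631}} = \frac{1}{4704561 + 4 \left(- \frac{1}{1631}\right) \left(-164437617\right)} = \frac{1}{4704561 + \frac{657750468}{1631}} = \frac{1}{\frac{8330889459}{1631}} = \frac{1631}{8330889459}$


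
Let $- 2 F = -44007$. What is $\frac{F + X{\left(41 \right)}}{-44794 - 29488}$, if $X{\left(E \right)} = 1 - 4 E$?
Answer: $- \frac{43681}{148564} \approx -0.29402$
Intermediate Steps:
$F = \frac{44007}{2}$ ($F = \left(- \frac{1}{2}\right) \left(-44007\right) = \frac{44007}{2} \approx 22004.0$)
$\frac{F + X{\left(41 \right)}}{-44794 - 29488} = \frac{\frac{44007}{2} + \left(1 - 164\right)}{-44794 - 29488} = \frac{\frac{44007}{2} + \left(1 - 164\right)}{-74282} = \left(\frac{44007}{2} - 163\right) \left(- \frac{1}{74282}\right) = \frac{43681}{2} \left(- \frac{1}{74282}\right) = - \frac{43681}{148564}$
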